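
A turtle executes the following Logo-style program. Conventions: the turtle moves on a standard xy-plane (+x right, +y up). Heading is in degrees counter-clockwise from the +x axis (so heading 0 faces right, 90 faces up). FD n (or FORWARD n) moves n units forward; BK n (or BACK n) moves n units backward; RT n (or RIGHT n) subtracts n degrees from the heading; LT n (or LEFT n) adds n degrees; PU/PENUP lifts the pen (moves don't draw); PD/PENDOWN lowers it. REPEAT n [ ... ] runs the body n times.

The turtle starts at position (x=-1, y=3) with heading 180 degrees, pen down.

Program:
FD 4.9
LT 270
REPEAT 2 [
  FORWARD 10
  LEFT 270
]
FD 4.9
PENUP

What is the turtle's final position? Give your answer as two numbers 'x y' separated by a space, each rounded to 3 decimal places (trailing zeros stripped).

Executing turtle program step by step:
Start: pos=(-1,3), heading=180, pen down
FD 4.9: (-1,3) -> (-5.9,3) [heading=180, draw]
LT 270: heading 180 -> 90
REPEAT 2 [
  -- iteration 1/2 --
  FD 10: (-5.9,3) -> (-5.9,13) [heading=90, draw]
  LT 270: heading 90 -> 0
  -- iteration 2/2 --
  FD 10: (-5.9,13) -> (4.1,13) [heading=0, draw]
  LT 270: heading 0 -> 270
]
FD 4.9: (4.1,13) -> (4.1,8.1) [heading=270, draw]
PU: pen up
Final: pos=(4.1,8.1), heading=270, 4 segment(s) drawn

Answer: 4.1 8.1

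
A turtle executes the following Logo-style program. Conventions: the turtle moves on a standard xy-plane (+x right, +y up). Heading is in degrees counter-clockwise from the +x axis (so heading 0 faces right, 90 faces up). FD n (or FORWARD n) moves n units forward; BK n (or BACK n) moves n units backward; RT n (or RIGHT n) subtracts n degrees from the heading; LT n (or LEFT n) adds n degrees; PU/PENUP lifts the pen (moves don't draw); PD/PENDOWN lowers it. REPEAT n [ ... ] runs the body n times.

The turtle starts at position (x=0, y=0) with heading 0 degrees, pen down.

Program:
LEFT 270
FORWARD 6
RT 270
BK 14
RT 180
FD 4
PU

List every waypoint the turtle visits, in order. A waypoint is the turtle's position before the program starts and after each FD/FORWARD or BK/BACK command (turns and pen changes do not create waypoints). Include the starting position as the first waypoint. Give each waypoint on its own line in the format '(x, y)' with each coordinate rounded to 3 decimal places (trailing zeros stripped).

Answer: (0, 0)
(0, -6)
(-14, -6)
(-18, -6)

Derivation:
Executing turtle program step by step:
Start: pos=(0,0), heading=0, pen down
LT 270: heading 0 -> 270
FD 6: (0,0) -> (0,-6) [heading=270, draw]
RT 270: heading 270 -> 0
BK 14: (0,-6) -> (-14,-6) [heading=0, draw]
RT 180: heading 0 -> 180
FD 4: (-14,-6) -> (-18,-6) [heading=180, draw]
PU: pen up
Final: pos=(-18,-6), heading=180, 3 segment(s) drawn
Waypoints (4 total):
(0, 0)
(0, -6)
(-14, -6)
(-18, -6)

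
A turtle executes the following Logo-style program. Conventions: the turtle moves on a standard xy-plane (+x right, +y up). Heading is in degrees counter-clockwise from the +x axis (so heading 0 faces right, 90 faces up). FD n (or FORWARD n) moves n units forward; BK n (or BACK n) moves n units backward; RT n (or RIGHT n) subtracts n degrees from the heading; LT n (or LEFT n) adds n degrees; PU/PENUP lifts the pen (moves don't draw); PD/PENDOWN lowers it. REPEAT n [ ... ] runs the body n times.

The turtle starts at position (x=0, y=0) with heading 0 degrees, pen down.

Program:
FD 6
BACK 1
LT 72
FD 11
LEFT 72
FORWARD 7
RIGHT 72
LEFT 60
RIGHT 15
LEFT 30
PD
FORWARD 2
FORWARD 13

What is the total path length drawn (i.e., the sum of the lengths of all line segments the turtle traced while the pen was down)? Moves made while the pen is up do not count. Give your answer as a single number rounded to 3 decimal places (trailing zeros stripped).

Executing turtle program step by step:
Start: pos=(0,0), heading=0, pen down
FD 6: (0,0) -> (6,0) [heading=0, draw]
BK 1: (6,0) -> (5,0) [heading=0, draw]
LT 72: heading 0 -> 72
FD 11: (5,0) -> (8.399,10.462) [heading=72, draw]
LT 72: heading 72 -> 144
FD 7: (8.399,10.462) -> (2.736,14.576) [heading=144, draw]
RT 72: heading 144 -> 72
LT 60: heading 72 -> 132
RT 15: heading 132 -> 117
LT 30: heading 117 -> 147
PD: pen down
FD 2: (2.736,14.576) -> (1.059,15.665) [heading=147, draw]
FD 13: (1.059,15.665) -> (-9.844,22.746) [heading=147, draw]
Final: pos=(-9.844,22.746), heading=147, 6 segment(s) drawn

Segment lengths:
  seg 1: (0,0) -> (6,0), length = 6
  seg 2: (6,0) -> (5,0), length = 1
  seg 3: (5,0) -> (8.399,10.462), length = 11
  seg 4: (8.399,10.462) -> (2.736,14.576), length = 7
  seg 5: (2.736,14.576) -> (1.059,15.665), length = 2
  seg 6: (1.059,15.665) -> (-9.844,22.746), length = 13
Total = 40

Answer: 40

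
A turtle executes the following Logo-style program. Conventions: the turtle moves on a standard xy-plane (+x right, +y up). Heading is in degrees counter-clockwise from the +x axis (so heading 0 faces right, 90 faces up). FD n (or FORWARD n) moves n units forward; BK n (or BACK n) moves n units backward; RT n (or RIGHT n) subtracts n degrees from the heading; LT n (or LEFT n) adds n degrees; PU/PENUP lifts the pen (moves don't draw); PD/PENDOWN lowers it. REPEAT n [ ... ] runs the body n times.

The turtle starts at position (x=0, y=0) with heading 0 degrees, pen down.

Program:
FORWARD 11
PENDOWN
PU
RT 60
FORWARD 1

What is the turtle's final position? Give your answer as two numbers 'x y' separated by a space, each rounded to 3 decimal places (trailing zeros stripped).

Answer: 11.5 -0.866

Derivation:
Executing turtle program step by step:
Start: pos=(0,0), heading=0, pen down
FD 11: (0,0) -> (11,0) [heading=0, draw]
PD: pen down
PU: pen up
RT 60: heading 0 -> 300
FD 1: (11,0) -> (11.5,-0.866) [heading=300, move]
Final: pos=(11.5,-0.866), heading=300, 1 segment(s) drawn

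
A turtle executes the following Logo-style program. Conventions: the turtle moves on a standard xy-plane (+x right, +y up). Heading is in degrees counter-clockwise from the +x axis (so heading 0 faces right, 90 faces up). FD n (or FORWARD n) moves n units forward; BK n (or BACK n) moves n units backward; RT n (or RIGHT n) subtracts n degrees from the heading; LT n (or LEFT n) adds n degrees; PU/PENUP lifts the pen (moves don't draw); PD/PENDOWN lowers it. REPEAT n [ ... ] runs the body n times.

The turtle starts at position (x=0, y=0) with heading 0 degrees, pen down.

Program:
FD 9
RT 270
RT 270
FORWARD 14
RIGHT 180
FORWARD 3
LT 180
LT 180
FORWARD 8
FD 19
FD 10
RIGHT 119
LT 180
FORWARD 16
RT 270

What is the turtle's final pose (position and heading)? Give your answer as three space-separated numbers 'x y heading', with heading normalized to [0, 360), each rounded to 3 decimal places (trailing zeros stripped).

Executing turtle program step by step:
Start: pos=(0,0), heading=0, pen down
FD 9: (0,0) -> (9,0) [heading=0, draw]
RT 270: heading 0 -> 90
RT 270: heading 90 -> 180
FD 14: (9,0) -> (-5,0) [heading=180, draw]
RT 180: heading 180 -> 0
FD 3: (-5,0) -> (-2,0) [heading=0, draw]
LT 180: heading 0 -> 180
LT 180: heading 180 -> 0
FD 8: (-2,0) -> (6,0) [heading=0, draw]
FD 19: (6,0) -> (25,0) [heading=0, draw]
FD 10: (25,0) -> (35,0) [heading=0, draw]
RT 119: heading 0 -> 241
LT 180: heading 241 -> 61
FD 16: (35,0) -> (42.757,13.994) [heading=61, draw]
RT 270: heading 61 -> 151
Final: pos=(42.757,13.994), heading=151, 7 segment(s) drawn

Answer: 42.757 13.994 151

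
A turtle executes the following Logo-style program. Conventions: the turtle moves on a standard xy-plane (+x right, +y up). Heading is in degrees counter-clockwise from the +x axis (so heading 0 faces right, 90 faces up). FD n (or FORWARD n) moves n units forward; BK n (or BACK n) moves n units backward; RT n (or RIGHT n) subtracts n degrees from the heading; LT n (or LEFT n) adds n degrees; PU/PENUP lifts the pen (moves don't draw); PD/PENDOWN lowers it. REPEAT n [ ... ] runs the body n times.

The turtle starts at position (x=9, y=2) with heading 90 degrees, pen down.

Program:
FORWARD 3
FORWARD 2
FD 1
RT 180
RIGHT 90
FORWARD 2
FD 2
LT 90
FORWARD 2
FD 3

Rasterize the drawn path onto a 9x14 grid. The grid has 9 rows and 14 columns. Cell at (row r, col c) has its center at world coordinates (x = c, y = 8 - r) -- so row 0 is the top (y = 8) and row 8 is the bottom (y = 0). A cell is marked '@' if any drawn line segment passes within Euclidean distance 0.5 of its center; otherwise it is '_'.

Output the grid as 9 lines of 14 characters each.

Answer: _____@@@@@____
_____@___@____
_____@___@____
_____@___@____
_____@___@____
_____@___@____
_________@____
______________
______________

Derivation:
Segment 0: (9,2) -> (9,5)
Segment 1: (9,5) -> (9,7)
Segment 2: (9,7) -> (9,8)
Segment 3: (9,8) -> (7,8)
Segment 4: (7,8) -> (5,8)
Segment 5: (5,8) -> (5,6)
Segment 6: (5,6) -> (5,3)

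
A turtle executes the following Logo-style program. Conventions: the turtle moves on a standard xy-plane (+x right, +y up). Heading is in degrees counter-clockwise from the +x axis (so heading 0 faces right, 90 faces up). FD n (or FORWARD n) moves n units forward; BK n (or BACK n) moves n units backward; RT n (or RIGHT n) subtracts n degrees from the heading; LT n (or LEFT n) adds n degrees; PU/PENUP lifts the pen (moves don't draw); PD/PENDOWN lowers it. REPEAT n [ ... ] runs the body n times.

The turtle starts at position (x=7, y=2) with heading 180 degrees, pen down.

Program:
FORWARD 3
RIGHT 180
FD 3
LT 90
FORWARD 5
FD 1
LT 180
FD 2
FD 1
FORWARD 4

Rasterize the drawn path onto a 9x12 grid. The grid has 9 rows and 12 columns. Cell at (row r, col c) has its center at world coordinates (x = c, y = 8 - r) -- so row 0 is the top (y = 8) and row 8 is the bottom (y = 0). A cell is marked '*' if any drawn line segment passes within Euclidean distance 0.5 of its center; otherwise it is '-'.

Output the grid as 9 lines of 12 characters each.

Segment 0: (7,2) -> (4,2)
Segment 1: (4,2) -> (7,2)
Segment 2: (7,2) -> (7,7)
Segment 3: (7,7) -> (7,8)
Segment 4: (7,8) -> (7,6)
Segment 5: (7,6) -> (7,5)
Segment 6: (7,5) -> (7,1)

Answer: -------*----
-------*----
-------*----
-------*----
-------*----
-------*----
----****----
-------*----
------------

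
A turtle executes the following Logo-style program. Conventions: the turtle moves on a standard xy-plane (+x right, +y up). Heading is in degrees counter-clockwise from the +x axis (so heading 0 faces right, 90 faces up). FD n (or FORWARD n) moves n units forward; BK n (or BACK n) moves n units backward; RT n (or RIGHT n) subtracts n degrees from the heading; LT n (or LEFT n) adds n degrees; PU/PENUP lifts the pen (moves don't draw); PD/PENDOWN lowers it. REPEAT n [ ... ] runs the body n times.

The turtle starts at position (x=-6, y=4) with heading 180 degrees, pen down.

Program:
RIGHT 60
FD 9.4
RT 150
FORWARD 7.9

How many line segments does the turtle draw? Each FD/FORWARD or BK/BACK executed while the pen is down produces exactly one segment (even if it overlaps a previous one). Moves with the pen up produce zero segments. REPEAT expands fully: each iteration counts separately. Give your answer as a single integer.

Executing turtle program step by step:
Start: pos=(-6,4), heading=180, pen down
RT 60: heading 180 -> 120
FD 9.4: (-6,4) -> (-10.7,12.141) [heading=120, draw]
RT 150: heading 120 -> 330
FD 7.9: (-10.7,12.141) -> (-3.858,8.191) [heading=330, draw]
Final: pos=(-3.858,8.191), heading=330, 2 segment(s) drawn
Segments drawn: 2

Answer: 2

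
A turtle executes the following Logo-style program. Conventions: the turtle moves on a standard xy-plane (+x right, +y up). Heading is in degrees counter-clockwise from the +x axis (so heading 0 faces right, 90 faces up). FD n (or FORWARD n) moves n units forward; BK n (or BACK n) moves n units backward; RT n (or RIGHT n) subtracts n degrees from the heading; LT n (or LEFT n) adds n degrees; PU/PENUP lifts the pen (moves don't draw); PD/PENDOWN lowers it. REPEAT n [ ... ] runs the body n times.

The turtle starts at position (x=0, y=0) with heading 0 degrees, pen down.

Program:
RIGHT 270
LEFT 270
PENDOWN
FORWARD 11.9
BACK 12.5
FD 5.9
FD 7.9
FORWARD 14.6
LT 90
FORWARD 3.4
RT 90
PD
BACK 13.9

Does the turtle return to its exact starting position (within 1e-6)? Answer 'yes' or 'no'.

Answer: no

Derivation:
Executing turtle program step by step:
Start: pos=(0,0), heading=0, pen down
RT 270: heading 0 -> 90
LT 270: heading 90 -> 0
PD: pen down
FD 11.9: (0,0) -> (11.9,0) [heading=0, draw]
BK 12.5: (11.9,0) -> (-0.6,0) [heading=0, draw]
FD 5.9: (-0.6,0) -> (5.3,0) [heading=0, draw]
FD 7.9: (5.3,0) -> (13.2,0) [heading=0, draw]
FD 14.6: (13.2,0) -> (27.8,0) [heading=0, draw]
LT 90: heading 0 -> 90
FD 3.4: (27.8,0) -> (27.8,3.4) [heading=90, draw]
RT 90: heading 90 -> 0
PD: pen down
BK 13.9: (27.8,3.4) -> (13.9,3.4) [heading=0, draw]
Final: pos=(13.9,3.4), heading=0, 7 segment(s) drawn

Start position: (0, 0)
Final position: (13.9, 3.4)
Distance = 14.31; >= 1e-6 -> NOT closed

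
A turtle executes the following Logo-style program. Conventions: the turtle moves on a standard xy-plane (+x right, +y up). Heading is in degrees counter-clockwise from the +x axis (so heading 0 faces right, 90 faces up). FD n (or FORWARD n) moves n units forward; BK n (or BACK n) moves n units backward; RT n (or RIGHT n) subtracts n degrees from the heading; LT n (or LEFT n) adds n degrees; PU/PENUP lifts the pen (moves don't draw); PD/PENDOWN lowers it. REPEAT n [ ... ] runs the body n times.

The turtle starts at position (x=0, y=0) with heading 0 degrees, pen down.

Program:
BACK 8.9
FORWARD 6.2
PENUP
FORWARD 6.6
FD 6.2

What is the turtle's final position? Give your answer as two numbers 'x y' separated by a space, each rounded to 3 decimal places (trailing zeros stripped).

Answer: 10.1 0

Derivation:
Executing turtle program step by step:
Start: pos=(0,0), heading=0, pen down
BK 8.9: (0,0) -> (-8.9,0) [heading=0, draw]
FD 6.2: (-8.9,0) -> (-2.7,0) [heading=0, draw]
PU: pen up
FD 6.6: (-2.7,0) -> (3.9,0) [heading=0, move]
FD 6.2: (3.9,0) -> (10.1,0) [heading=0, move]
Final: pos=(10.1,0), heading=0, 2 segment(s) drawn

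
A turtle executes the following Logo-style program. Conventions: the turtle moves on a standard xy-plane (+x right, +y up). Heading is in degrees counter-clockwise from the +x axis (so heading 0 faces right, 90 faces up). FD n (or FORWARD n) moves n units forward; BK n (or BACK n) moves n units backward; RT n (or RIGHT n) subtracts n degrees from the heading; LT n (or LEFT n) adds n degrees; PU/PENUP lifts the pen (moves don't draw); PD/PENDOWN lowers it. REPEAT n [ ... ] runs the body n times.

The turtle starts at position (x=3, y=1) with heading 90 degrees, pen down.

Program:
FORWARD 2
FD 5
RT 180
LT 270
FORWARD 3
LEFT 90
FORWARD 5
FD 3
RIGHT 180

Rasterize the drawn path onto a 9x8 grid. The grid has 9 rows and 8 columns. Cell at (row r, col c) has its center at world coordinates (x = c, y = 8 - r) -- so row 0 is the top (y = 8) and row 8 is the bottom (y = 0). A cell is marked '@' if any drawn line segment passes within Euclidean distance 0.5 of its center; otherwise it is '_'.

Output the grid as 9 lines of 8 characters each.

Segment 0: (3,1) -> (3,3)
Segment 1: (3,3) -> (3,8)
Segment 2: (3,8) -> (0,8)
Segment 3: (0,8) -> (-0,3)
Segment 4: (-0,3) -> (-0,0)

Answer: @@@@____
@__@____
@__@____
@__@____
@__@____
@__@____
@__@____
@__@____
@_______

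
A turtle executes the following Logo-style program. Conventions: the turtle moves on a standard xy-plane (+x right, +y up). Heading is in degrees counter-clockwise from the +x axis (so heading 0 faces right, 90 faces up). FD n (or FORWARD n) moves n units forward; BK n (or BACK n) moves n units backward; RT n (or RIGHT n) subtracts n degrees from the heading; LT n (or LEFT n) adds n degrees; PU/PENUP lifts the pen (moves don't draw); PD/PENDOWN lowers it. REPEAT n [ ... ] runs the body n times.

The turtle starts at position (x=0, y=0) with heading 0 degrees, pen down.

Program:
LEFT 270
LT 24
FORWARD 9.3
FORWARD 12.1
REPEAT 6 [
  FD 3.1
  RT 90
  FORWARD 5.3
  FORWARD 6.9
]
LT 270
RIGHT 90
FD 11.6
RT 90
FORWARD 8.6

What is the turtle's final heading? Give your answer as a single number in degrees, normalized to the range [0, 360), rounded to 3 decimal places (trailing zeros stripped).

Answer: 204

Derivation:
Executing turtle program step by step:
Start: pos=(0,0), heading=0, pen down
LT 270: heading 0 -> 270
LT 24: heading 270 -> 294
FD 9.3: (0,0) -> (3.783,-8.496) [heading=294, draw]
FD 12.1: (3.783,-8.496) -> (8.704,-19.55) [heading=294, draw]
REPEAT 6 [
  -- iteration 1/6 --
  FD 3.1: (8.704,-19.55) -> (9.965,-22.382) [heading=294, draw]
  RT 90: heading 294 -> 204
  FD 5.3: (9.965,-22.382) -> (5.123,-24.538) [heading=204, draw]
  FD 6.9: (5.123,-24.538) -> (-1.18,-27.344) [heading=204, draw]
  -- iteration 2/6 --
  FD 3.1: (-1.18,-27.344) -> (-4.012,-28.605) [heading=204, draw]
  RT 90: heading 204 -> 114
  FD 5.3: (-4.012,-28.605) -> (-6.168,-23.763) [heading=114, draw]
  FD 6.9: (-6.168,-23.763) -> (-8.974,-17.46) [heading=114, draw]
  -- iteration 3/6 --
  FD 3.1: (-8.974,-17.46) -> (-10.235,-14.628) [heading=114, draw]
  RT 90: heading 114 -> 24
  FD 5.3: (-10.235,-14.628) -> (-5.393,-12.472) [heading=24, draw]
  FD 6.9: (-5.393,-12.472) -> (0.91,-9.666) [heading=24, draw]
  -- iteration 4/6 --
  FD 3.1: (0.91,-9.666) -> (3.742,-8.405) [heading=24, draw]
  RT 90: heading 24 -> 294
  FD 5.3: (3.742,-8.405) -> (5.898,-13.246) [heading=294, draw]
  FD 6.9: (5.898,-13.246) -> (8.704,-19.55) [heading=294, draw]
  -- iteration 5/6 --
  FD 3.1: (8.704,-19.55) -> (9.965,-22.382) [heading=294, draw]
  RT 90: heading 294 -> 204
  FD 5.3: (9.965,-22.382) -> (5.123,-24.538) [heading=204, draw]
  FD 6.9: (5.123,-24.538) -> (-1.18,-27.344) [heading=204, draw]
  -- iteration 6/6 --
  FD 3.1: (-1.18,-27.344) -> (-4.012,-28.605) [heading=204, draw]
  RT 90: heading 204 -> 114
  FD 5.3: (-4.012,-28.605) -> (-6.168,-23.763) [heading=114, draw]
  FD 6.9: (-6.168,-23.763) -> (-8.974,-17.46) [heading=114, draw]
]
LT 270: heading 114 -> 24
RT 90: heading 24 -> 294
FD 11.6: (-8.974,-17.46) -> (-4.256,-28.057) [heading=294, draw]
RT 90: heading 294 -> 204
FD 8.6: (-4.256,-28.057) -> (-12.113,-31.555) [heading=204, draw]
Final: pos=(-12.113,-31.555), heading=204, 22 segment(s) drawn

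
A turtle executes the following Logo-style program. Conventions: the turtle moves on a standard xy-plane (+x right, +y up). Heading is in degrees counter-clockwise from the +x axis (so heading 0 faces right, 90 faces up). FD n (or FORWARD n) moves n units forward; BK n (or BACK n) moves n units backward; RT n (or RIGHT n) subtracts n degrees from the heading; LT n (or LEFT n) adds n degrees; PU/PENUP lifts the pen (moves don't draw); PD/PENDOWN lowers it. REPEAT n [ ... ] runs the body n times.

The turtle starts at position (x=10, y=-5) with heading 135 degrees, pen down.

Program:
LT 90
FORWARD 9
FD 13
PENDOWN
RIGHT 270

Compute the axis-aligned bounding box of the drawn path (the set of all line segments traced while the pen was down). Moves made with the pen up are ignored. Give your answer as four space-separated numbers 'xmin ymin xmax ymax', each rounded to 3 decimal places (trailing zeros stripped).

Answer: -5.556 -20.556 10 -5

Derivation:
Executing turtle program step by step:
Start: pos=(10,-5), heading=135, pen down
LT 90: heading 135 -> 225
FD 9: (10,-5) -> (3.636,-11.364) [heading=225, draw]
FD 13: (3.636,-11.364) -> (-5.556,-20.556) [heading=225, draw]
PD: pen down
RT 270: heading 225 -> 315
Final: pos=(-5.556,-20.556), heading=315, 2 segment(s) drawn

Segment endpoints: x in {-5.556, 3.636, 10}, y in {-20.556, -11.364, -5}
xmin=-5.556, ymin=-20.556, xmax=10, ymax=-5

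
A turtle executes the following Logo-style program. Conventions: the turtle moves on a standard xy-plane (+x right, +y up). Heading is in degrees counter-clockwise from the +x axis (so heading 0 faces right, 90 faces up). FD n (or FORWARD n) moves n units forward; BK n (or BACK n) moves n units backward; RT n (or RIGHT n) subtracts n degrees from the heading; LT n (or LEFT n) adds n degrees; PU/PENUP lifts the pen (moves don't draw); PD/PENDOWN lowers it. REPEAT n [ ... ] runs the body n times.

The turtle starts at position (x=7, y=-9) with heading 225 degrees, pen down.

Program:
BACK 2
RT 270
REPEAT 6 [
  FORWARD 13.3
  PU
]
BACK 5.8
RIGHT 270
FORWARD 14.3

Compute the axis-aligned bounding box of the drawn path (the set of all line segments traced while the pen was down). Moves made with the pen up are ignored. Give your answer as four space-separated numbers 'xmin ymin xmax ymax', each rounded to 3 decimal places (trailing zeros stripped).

Executing turtle program step by step:
Start: pos=(7,-9), heading=225, pen down
BK 2: (7,-9) -> (8.414,-7.586) [heading=225, draw]
RT 270: heading 225 -> 315
REPEAT 6 [
  -- iteration 1/6 --
  FD 13.3: (8.414,-7.586) -> (17.819,-16.99) [heading=315, draw]
  PU: pen up
  -- iteration 2/6 --
  FD 13.3: (17.819,-16.99) -> (27.223,-26.395) [heading=315, move]
  PU: pen up
  -- iteration 3/6 --
  FD 13.3: (27.223,-26.395) -> (36.628,-35.799) [heading=315, move]
  PU: pen up
  -- iteration 4/6 --
  FD 13.3: (36.628,-35.799) -> (46.032,-45.204) [heading=315, move]
  PU: pen up
  -- iteration 5/6 --
  FD 13.3: (46.032,-45.204) -> (55.437,-54.608) [heading=315, move]
  PU: pen up
  -- iteration 6/6 --
  FD 13.3: (55.437,-54.608) -> (64.841,-64.013) [heading=315, move]
  PU: pen up
]
BK 5.8: (64.841,-64.013) -> (60.74,-59.912) [heading=315, move]
RT 270: heading 315 -> 45
FD 14.3: (60.74,-59.912) -> (70.852,-49.8) [heading=45, move]
Final: pos=(70.852,-49.8), heading=45, 2 segment(s) drawn

Segment endpoints: x in {7, 8.414, 17.819}, y in {-16.99, -9, -7.586}
xmin=7, ymin=-16.99, xmax=17.819, ymax=-7.586

Answer: 7 -16.99 17.819 -7.586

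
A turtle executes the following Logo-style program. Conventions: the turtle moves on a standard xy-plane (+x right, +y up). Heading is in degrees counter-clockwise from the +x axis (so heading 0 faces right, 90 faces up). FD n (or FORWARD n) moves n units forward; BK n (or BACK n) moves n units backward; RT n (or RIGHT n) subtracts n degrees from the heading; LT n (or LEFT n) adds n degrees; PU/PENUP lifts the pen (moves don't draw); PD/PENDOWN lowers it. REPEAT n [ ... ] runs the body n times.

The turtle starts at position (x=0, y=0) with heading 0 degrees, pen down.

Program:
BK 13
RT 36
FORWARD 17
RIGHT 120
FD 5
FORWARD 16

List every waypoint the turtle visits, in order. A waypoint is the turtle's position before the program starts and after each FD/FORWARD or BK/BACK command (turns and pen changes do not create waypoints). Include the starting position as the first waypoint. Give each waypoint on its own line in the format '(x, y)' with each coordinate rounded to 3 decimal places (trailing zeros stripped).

Executing turtle program step by step:
Start: pos=(0,0), heading=0, pen down
BK 13: (0,0) -> (-13,0) [heading=0, draw]
RT 36: heading 0 -> 324
FD 17: (-13,0) -> (0.753,-9.992) [heading=324, draw]
RT 120: heading 324 -> 204
FD 5: (0.753,-9.992) -> (-3.814,-12.026) [heading=204, draw]
FD 16: (-3.814,-12.026) -> (-18.431,-18.534) [heading=204, draw]
Final: pos=(-18.431,-18.534), heading=204, 4 segment(s) drawn
Waypoints (5 total):
(0, 0)
(-13, 0)
(0.753, -9.992)
(-3.814, -12.026)
(-18.431, -18.534)

Answer: (0, 0)
(-13, 0)
(0.753, -9.992)
(-3.814, -12.026)
(-18.431, -18.534)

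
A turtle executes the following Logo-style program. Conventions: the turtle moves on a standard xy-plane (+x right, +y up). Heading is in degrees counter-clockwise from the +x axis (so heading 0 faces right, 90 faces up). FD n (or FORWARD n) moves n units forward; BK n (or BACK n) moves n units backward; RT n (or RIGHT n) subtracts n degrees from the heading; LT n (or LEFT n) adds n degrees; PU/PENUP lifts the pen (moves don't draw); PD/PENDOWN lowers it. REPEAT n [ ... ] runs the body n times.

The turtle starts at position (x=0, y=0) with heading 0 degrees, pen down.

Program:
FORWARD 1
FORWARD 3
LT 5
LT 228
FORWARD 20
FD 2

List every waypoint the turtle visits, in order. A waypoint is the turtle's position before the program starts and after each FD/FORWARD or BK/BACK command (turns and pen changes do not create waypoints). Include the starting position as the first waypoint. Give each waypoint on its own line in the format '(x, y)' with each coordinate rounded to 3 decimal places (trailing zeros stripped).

Executing turtle program step by step:
Start: pos=(0,0), heading=0, pen down
FD 1: (0,0) -> (1,0) [heading=0, draw]
FD 3: (1,0) -> (4,0) [heading=0, draw]
LT 5: heading 0 -> 5
LT 228: heading 5 -> 233
FD 20: (4,0) -> (-8.036,-15.973) [heading=233, draw]
FD 2: (-8.036,-15.973) -> (-9.24,-17.57) [heading=233, draw]
Final: pos=(-9.24,-17.57), heading=233, 4 segment(s) drawn
Waypoints (5 total):
(0, 0)
(1, 0)
(4, 0)
(-8.036, -15.973)
(-9.24, -17.57)

Answer: (0, 0)
(1, 0)
(4, 0)
(-8.036, -15.973)
(-9.24, -17.57)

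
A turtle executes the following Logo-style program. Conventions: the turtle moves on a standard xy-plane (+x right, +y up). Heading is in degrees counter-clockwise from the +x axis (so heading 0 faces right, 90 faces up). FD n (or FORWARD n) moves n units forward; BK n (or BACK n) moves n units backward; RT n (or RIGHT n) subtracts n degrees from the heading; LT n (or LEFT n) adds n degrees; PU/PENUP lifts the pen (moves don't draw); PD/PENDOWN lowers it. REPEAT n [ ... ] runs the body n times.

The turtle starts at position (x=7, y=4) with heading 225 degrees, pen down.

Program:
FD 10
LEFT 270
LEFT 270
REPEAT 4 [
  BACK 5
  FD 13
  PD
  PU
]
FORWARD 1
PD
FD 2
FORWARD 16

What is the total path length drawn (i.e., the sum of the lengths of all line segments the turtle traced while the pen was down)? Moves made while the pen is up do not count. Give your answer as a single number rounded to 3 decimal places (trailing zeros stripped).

Executing turtle program step by step:
Start: pos=(7,4), heading=225, pen down
FD 10: (7,4) -> (-0.071,-3.071) [heading=225, draw]
LT 270: heading 225 -> 135
LT 270: heading 135 -> 45
REPEAT 4 [
  -- iteration 1/4 --
  BK 5: (-0.071,-3.071) -> (-3.607,-6.607) [heading=45, draw]
  FD 13: (-3.607,-6.607) -> (5.586,2.586) [heading=45, draw]
  PD: pen down
  PU: pen up
  -- iteration 2/4 --
  BK 5: (5.586,2.586) -> (2.05,-0.95) [heading=45, move]
  FD 13: (2.05,-0.95) -> (11.243,8.243) [heading=45, move]
  PD: pen down
  PU: pen up
  -- iteration 3/4 --
  BK 5: (11.243,8.243) -> (7.707,4.707) [heading=45, move]
  FD 13: (7.707,4.707) -> (16.899,13.899) [heading=45, move]
  PD: pen down
  PU: pen up
  -- iteration 4/4 --
  BK 5: (16.899,13.899) -> (13.364,10.364) [heading=45, move]
  FD 13: (13.364,10.364) -> (22.556,19.556) [heading=45, move]
  PD: pen down
  PU: pen up
]
FD 1: (22.556,19.556) -> (23.263,20.263) [heading=45, move]
PD: pen down
FD 2: (23.263,20.263) -> (24.678,21.678) [heading=45, draw]
FD 16: (24.678,21.678) -> (35.991,32.991) [heading=45, draw]
Final: pos=(35.991,32.991), heading=45, 5 segment(s) drawn

Segment lengths:
  seg 1: (7,4) -> (-0.071,-3.071), length = 10
  seg 2: (-0.071,-3.071) -> (-3.607,-6.607), length = 5
  seg 3: (-3.607,-6.607) -> (5.586,2.586), length = 13
  seg 4: (23.263,20.263) -> (24.678,21.678), length = 2
  seg 5: (24.678,21.678) -> (35.991,32.991), length = 16
Total = 46

Answer: 46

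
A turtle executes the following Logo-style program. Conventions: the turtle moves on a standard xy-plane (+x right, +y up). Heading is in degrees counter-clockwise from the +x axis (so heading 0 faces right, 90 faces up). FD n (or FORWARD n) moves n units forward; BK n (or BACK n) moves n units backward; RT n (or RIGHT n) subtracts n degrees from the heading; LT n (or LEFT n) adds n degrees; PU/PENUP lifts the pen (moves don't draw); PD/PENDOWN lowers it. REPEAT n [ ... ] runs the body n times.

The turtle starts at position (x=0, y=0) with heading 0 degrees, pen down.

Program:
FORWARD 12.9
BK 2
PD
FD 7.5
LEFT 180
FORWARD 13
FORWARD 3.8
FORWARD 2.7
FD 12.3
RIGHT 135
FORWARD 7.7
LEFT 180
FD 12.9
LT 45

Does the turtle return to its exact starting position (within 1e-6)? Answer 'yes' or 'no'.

Executing turtle program step by step:
Start: pos=(0,0), heading=0, pen down
FD 12.9: (0,0) -> (12.9,0) [heading=0, draw]
BK 2: (12.9,0) -> (10.9,0) [heading=0, draw]
PD: pen down
FD 7.5: (10.9,0) -> (18.4,0) [heading=0, draw]
LT 180: heading 0 -> 180
FD 13: (18.4,0) -> (5.4,0) [heading=180, draw]
FD 3.8: (5.4,0) -> (1.6,0) [heading=180, draw]
FD 2.7: (1.6,0) -> (-1.1,0) [heading=180, draw]
FD 12.3: (-1.1,0) -> (-13.4,0) [heading=180, draw]
RT 135: heading 180 -> 45
FD 7.7: (-13.4,0) -> (-7.955,5.445) [heading=45, draw]
LT 180: heading 45 -> 225
FD 12.9: (-7.955,5.445) -> (-17.077,-3.677) [heading=225, draw]
LT 45: heading 225 -> 270
Final: pos=(-17.077,-3.677), heading=270, 9 segment(s) drawn

Start position: (0, 0)
Final position: (-17.077, -3.677)
Distance = 17.468; >= 1e-6 -> NOT closed

Answer: no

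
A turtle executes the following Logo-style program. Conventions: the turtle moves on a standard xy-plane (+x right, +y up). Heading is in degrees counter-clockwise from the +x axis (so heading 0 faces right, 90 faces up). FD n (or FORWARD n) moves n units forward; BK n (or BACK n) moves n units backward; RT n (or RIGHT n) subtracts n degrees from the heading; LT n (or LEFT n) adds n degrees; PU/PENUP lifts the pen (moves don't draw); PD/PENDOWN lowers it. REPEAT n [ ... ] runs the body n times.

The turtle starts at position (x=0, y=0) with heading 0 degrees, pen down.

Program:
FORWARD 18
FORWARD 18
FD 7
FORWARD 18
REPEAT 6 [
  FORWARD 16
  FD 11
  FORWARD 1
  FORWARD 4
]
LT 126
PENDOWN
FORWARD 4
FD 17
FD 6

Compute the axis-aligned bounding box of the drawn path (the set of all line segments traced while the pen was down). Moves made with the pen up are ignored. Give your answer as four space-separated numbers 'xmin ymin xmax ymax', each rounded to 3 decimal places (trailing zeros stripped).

Executing turtle program step by step:
Start: pos=(0,0), heading=0, pen down
FD 18: (0,0) -> (18,0) [heading=0, draw]
FD 18: (18,0) -> (36,0) [heading=0, draw]
FD 7: (36,0) -> (43,0) [heading=0, draw]
FD 18: (43,0) -> (61,0) [heading=0, draw]
REPEAT 6 [
  -- iteration 1/6 --
  FD 16: (61,0) -> (77,0) [heading=0, draw]
  FD 11: (77,0) -> (88,0) [heading=0, draw]
  FD 1: (88,0) -> (89,0) [heading=0, draw]
  FD 4: (89,0) -> (93,0) [heading=0, draw]
  -- iteration 2/6 --
  FD 16: (93,0) -> (109,0) [heading=0, draw]
  FD 11: (109,0) -> (120,0) [heading=0, draw]
  FD 1: (120,0) -> (121,0) [heading=0, draw]
  FD 4: (121,0) -> (125,0) [heading=0, draw]
  -- iteration 3/6 --
  FD 16: (125,0) -> (141,0) [heading=0, draw]
  FD 11: (141,0) -> (152,0) [heading=0, draw]
  FD 1: (152,0) -> (153,0) [heading=0, draw]
  FD 4: (153,0) -> (157,0) [heading=0, draw]
  -- iteration 4/6 --
  FD 16: (157,0) -> (173,0) [heading=0, draw]
  FD 11: (173,0) -> (184,0) [heading=0, draw]
  FD 1: (184,0) -> (185,0) [heading=0, draw]
  FD 4: (185,0) -> (189,0) [heading=0, draw]
  -- iteration 5/6 --
  FD 16: (189,0) -> (205,0) [heading=0, draw]
  FD 11: (205,0) -> (216,0) [heading=0, draw]
  FD 1: (216,0) -> (217,0) [heading=0, draw]
  FD 4: (217,0) -> (221,0) [heading=0, draw]
  -- iteration 6/6 --
  FD 16: (221,0) -> (237,0) [heading=0, draw]
  FD 11: (237,0) -> (248,0) [heading=0, draw]
  FD 1: (248,0) -> (249,0) [heading=0, draw]
  FD 4: (249,0) -> (253,0) [heading=0, draw]
]
LT 126: heading 0 -> 126
PD: pen down
FD 4: (253,0) -> (250.649,3.236) [heading=126, draw]
FD 17: (250.649,3.236) -> (240.657,16.989) [heading=126, draw]
FD 6: (240.657,16.989) -> (237.13,21.843) [heading=126, draw]
Final: pos=(237.13,21.843), heading=126, 31 segment(s) drawn

Segment endpoints: x in {0, 18, 36, 43, 61, 77, 88, 89, 93, 109, 120, 121, 125, 141, 152, 153, 157, 173, 184, 185, 189, 205, 216, 217, 221, 237, 237.13, 240.657, 248, 249, 250.649, 253}, y in {0, 3.236, 16.989, 21.843}
xmin=0, ymin=0, xmax=253, ymax=21.843

Answer: 0 0 253 21.843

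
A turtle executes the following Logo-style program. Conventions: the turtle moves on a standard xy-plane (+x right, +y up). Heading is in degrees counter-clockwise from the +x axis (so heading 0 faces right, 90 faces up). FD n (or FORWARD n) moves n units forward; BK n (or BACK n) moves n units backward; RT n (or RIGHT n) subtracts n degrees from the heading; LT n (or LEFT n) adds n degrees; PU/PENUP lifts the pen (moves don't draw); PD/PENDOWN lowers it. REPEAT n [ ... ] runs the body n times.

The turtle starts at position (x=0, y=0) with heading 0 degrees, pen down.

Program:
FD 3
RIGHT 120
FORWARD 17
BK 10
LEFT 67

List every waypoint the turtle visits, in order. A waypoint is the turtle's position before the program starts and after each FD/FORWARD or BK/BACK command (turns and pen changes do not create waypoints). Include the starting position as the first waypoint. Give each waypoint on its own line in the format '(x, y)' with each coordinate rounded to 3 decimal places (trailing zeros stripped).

Executing turtle program step by step:
Start: pos=(0,0), heading=0, pen down
FD 3: (0,0) -> (3,0) [heading=0, draw]
RT 120: heading 0 -> 240
FD 17: (3,0) -> (-5.5,-14.722) [heading=240, draw]
BK 10: (-5.5,-14.722) -> (-0.5,-6.062) [heading=240, draw]
LT 67: heading 240 -> 307
Final: pos=(-0.5,-6.062), heading=307, 3 segment(s) drawn
Waypoints (4 total):
(0, 0)
(3, 0)
(-5.5, -14.722)
(-0.5, -6.062)

Answer: (0, 0)
(3, 0)
(-5.5, -14.722)
(-0.5, -6.062)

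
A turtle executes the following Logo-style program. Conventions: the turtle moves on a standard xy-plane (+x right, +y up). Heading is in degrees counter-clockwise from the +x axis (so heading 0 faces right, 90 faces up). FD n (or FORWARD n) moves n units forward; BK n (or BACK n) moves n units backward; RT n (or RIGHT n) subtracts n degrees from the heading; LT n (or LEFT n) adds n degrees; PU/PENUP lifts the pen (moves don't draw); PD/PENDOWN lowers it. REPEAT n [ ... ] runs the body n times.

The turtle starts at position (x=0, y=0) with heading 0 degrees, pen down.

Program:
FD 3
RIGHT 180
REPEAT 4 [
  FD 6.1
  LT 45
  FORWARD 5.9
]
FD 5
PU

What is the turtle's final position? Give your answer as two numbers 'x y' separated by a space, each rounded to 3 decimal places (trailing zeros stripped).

Answer: 7.8 -28.971

Derivation:
Executing turtle program step by step:
Start: pos=(0,0), heading=0, pen down
FD 3: (0,0) -> (3,0) [heading=0, draw]
RT 180: heading 0 -> 180
REPEAT 4 [
  -- iteration 1/4 --
  FD 6.1: (3,0) -> (-3.1,0) [heading=180, draw]
  LT 45: heading 180 -> 225
  FD 5.9: (-3.1,0) -> (-7.272,-4.172) [heading=225, draw]
  -- iteration 2/4 --
  FD 6.1: (-7.272,-4.172) -> (-11.585,-8.485) [heading=225, draw]
  LT 45: heading 225 -> 270
  FD 5.9: (-11.585,-8.485) -> (-11.585,-14.385) [heading=270, draw]
  -- iteration 3/4 --
  FD 6.1: (-11.585,-14.385) -> (-11.585,-20.485) [heading=270, draw]
  LT 45: heading 270 -> 315
  FD 5.9: (-11.585,-20.485) -> (-7.413,-24.657) [heading=315, draw]
  -- iteration 4/4 --
  FD 6.1: (-7.413,-24.657) -> (-3.1,-28.971) [heading=315, draw]
  LT 45: heading 315 -> 0
  FD 5.9: (-3.1,-28.971) -> (2.8,-28.971) [heading=0, draw]
]
FD 5: (2.8,-28.971) -> (7.8,-28.971) [heading=0, draw]
PU: pen up
Final: pos=(7.8,-28.971), heading=0, 10 segment(s) drawn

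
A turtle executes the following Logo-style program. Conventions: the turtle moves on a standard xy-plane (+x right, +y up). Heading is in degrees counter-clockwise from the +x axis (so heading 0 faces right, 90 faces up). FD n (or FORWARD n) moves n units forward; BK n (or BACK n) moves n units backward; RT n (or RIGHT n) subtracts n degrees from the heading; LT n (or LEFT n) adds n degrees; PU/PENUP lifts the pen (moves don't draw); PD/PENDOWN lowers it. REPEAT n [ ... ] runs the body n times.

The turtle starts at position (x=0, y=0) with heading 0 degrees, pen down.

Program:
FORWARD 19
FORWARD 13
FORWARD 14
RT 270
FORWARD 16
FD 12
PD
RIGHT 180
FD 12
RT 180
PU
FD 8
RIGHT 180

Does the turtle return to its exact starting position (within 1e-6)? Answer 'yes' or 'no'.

Executing turtle program step by step:
Start: pos=(0,0), heading=0, pen down
FD 19: (0,0) -> (19,0) [heading=0, draw]
FD 13: (19,0) -> (32,0) [heading=0, draw]
FD 14: (32,0) -> (46,0) [heading=0, draw]
RT 270: heading 0 -> 90
FD 16: (46,0) -> (46,16) [heading=90, draw]
FD 12: (46,16) -> (46,28) [heading=90, draw]
PD: pen down
RT 180: heading 90 -> 270
FD 12: (46,28) -> (46,16) [heading=270, draw]
RT 180: heading 270 -> 90
PU: pen up
FD 8: (46,16) -> (46,24) [heading=90, move]
RT 180: heading 90 -> 270
Final: pos=(46,24), heading=270, 6 segment(s) drawn

Start position: (0, 0)
Final position: (46, 24)
Distance = 51.884; >= 1e-6 -> NOT closed

Answer: no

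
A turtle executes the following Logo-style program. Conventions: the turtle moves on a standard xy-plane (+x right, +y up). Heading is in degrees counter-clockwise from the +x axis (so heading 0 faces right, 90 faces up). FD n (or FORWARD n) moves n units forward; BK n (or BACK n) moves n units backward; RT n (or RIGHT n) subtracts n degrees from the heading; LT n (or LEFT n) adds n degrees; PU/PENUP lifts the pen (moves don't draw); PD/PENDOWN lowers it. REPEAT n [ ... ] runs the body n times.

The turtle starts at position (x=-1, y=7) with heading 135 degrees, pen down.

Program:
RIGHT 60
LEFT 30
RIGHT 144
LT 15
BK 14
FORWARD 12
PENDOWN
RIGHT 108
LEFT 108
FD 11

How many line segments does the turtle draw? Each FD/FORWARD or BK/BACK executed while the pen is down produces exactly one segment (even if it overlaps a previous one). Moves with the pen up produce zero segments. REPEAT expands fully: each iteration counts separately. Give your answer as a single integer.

Executing turtle program step by step:
Start: pos=(-1,7), heading=135, pen down
RT 60: heading 135 -> 75
LT 30: heading 75 -> 105
RT 144: heading 105 -> 321
LT 15: heading 321 -> 336
BK 14: (-1,7) -> (-13.79,12.694) [heading=336, draw]
FD 12: (-13.79,12.694) -> (-2.827,7.813) [heading=336, draw]
PD: pen down
RT 108: heading 336 -> 228
LT 108: heading 228 -> 336
FD 11: (-2.827,7.813) -> (7.222,3.339) [heading=336, draw]
Final: pos=(7.222,3.339), heading=336, 3 segment(s) drawn
Segments drawn: 3

Answer: 3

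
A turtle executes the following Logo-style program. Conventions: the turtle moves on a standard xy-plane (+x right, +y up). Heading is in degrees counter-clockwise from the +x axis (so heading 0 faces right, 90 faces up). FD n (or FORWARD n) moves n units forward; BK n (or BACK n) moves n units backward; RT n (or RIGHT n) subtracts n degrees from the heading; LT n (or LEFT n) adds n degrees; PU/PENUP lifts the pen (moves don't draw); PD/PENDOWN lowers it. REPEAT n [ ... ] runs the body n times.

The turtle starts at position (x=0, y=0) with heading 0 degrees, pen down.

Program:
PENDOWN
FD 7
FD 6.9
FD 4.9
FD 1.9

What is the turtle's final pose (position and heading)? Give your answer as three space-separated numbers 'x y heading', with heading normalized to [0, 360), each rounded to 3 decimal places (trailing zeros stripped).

Executing turtle program step by step:
Start: pos=(0,0), heading=0, pen down
PD: pen down
FD 7: (0,0) -> (7,0) [heading=0, draw]
FD 6.9: (7,0) -> (13.9,0) [heading=0, draw]
FD 4.9: (13.9,0) -> (18.8,0) [heading=0, draw]
FD 1.9: (18.8,0) -> (20.7,0) [heading=0, draw]
Final: pos=(20.7,0), heading=0, 4 segment(s) drawn

Answer: 20.7 0 0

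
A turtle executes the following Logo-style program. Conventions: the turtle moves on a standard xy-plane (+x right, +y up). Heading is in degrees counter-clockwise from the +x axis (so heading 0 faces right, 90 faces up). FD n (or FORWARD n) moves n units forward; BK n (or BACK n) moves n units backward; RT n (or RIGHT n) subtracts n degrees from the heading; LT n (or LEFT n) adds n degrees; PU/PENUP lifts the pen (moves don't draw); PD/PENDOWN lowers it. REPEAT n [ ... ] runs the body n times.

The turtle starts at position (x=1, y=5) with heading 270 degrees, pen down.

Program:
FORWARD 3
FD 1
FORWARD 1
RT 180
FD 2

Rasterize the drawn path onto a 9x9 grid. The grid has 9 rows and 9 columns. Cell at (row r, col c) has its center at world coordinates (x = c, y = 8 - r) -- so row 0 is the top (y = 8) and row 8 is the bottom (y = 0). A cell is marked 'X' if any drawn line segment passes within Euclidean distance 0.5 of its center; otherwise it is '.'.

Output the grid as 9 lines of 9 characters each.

Segment 0: (1,5) -> (1,2)
Segment 1: (1,2) -> (1,1)
Segment 2: (1,1) -> (1,0)
Segment 3: (1,0) -> (1,2)

Answer: .........
.........
.........
.X.......
.X.......
.X.......
.X.......
.X.......
.X.......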